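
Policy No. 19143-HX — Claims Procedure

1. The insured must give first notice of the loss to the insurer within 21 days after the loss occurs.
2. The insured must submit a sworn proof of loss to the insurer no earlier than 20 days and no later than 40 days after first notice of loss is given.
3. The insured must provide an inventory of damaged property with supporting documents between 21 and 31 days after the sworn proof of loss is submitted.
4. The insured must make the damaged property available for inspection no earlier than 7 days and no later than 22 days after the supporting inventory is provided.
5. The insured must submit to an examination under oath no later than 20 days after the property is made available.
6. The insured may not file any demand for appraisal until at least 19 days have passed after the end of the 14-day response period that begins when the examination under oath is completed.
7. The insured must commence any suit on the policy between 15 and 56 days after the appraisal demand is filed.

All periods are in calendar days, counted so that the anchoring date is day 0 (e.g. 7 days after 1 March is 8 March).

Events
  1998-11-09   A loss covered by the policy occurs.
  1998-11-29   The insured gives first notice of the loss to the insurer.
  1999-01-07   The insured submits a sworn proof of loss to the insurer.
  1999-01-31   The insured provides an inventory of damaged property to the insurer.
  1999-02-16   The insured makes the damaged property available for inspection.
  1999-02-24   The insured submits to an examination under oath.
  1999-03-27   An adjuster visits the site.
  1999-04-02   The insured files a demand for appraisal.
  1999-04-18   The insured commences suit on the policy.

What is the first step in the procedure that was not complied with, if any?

(1) due by 1998-11-09 + 21 days = 1998-11-30; completed 1998-11-29, before the deadline.
(2) the permitted window runs from 1998-11-29 + 20 = 1998-12-19 to 1998-11-29 + 40 = 1999-01-08; done 1999-01-07 — within the window.
(3) the permitted window runs from 1999-01-07 + 21 = 1999-01-28 to 1999-01-07 + 31 = 1999-02-07; 1999-01-31 falls inside that range.
(4) the permitted window runs from 1999-01-31 + 7 = 1999-02-07 to 1999-01-31 + 22 = 1999-02-22; 1999-02-16 falls inside that range.
(5) due by 1999-02-16 + 20 days = 1999-03-08; completed 1999-02-24, before the deadline.
(6) permitted from 1999-03-10 + 19 days = 1999-03-29 onward; 1999-04-02 is on or after that date.
(7) the permitted window runs from 1999-04-02 + 15 = 1999-04-17 to 1999-04-02 + 56 = 1999-05-28; done 1999-04-18, which is between those dates.

None — every step was satisfied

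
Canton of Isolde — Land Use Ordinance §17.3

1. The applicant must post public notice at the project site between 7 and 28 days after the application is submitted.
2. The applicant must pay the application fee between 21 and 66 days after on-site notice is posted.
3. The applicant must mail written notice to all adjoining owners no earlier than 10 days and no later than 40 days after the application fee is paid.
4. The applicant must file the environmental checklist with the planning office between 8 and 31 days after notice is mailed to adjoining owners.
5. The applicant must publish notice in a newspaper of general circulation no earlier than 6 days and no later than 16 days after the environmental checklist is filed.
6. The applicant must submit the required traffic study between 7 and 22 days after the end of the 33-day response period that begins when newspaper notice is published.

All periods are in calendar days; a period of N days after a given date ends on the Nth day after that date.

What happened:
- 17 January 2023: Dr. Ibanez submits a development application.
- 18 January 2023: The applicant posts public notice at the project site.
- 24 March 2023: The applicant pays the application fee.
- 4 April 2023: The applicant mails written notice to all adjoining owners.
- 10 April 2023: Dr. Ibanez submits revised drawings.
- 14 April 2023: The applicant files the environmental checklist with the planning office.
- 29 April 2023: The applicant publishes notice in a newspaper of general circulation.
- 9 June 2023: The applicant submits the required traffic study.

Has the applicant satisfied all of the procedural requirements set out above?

Step 1 — 7 and 28 days from 17 January 2023 (when the application is submitted) are 24 January 2023 and 14 February 2023 respectively; done 18 January 2023 — 6 days before the window opened.
That is the first point of non-compliance.

No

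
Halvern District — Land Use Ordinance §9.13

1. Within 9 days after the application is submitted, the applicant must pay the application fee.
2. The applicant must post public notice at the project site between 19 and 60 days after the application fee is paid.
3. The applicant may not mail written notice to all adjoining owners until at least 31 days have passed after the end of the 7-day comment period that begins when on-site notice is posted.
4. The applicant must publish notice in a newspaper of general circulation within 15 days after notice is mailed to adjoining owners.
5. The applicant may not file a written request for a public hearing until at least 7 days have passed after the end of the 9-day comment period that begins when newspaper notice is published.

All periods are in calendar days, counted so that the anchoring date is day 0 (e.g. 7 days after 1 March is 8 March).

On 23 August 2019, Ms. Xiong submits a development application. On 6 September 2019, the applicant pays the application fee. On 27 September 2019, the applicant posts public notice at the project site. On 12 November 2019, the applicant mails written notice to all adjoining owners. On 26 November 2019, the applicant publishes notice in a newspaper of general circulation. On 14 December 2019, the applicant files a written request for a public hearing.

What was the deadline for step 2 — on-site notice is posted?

5 November 2019

Step 2 runs from 6 September 2019, when the application fee is paid. The window is 19–60 days after 6 September 2019; it closes on 5 November 2019.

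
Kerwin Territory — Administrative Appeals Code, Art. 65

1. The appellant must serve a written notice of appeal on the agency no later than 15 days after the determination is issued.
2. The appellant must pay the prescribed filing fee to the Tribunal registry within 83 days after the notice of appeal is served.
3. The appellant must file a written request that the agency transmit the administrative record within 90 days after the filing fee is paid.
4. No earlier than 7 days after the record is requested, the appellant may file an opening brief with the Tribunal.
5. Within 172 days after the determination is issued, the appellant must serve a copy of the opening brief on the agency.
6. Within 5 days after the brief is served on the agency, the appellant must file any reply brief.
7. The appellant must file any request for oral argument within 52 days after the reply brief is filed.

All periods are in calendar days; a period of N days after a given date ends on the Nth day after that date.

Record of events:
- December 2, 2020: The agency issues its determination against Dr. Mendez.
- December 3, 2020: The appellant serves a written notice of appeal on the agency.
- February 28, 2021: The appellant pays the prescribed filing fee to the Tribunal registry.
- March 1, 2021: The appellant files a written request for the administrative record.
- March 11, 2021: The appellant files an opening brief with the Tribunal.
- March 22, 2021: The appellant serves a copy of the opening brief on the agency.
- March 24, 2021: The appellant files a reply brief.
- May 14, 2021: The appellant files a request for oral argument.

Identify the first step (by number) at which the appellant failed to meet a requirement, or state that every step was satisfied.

Step 2

Step 1 — counting 15 days from December 2, 2020 (when the determination is issued) gives a deadline of December 17, 2020; done December 3, 2020 — timely.
Step 2 — counting 83 days from December 3, 2020 (when the notice of appeal is served) gives a deadline of February 24, 2021; not done until February 28, 2021, 4 days after the deadline.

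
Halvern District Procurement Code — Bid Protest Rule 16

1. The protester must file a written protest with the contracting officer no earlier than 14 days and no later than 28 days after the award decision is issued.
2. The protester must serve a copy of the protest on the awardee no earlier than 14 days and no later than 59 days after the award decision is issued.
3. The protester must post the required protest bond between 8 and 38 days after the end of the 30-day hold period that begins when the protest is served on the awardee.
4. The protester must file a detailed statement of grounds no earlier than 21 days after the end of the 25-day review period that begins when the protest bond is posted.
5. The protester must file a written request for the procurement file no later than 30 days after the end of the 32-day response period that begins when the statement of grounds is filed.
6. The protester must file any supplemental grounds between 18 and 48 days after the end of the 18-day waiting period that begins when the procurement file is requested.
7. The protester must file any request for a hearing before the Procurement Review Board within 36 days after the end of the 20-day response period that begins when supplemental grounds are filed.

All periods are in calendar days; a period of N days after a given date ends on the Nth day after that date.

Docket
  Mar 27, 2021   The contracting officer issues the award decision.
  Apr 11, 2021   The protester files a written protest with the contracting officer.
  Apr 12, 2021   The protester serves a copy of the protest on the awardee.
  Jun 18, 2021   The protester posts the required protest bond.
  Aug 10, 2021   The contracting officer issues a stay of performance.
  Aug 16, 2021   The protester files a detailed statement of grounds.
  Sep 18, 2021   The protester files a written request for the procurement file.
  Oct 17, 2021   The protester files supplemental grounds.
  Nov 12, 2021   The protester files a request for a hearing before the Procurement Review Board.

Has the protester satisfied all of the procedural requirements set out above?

Step 1: the window is 14–28 days after Mar 27, 2021 (when the award decision is issued), so Apr 10, 2021 through Apr 24, 2021; Apr 11, 2021 falls inside that range.
Step 2: the window is 14–59 days after Mar 27, 2021 (when the award decision is issued), so Apr 10, 2021 through May 25, 2021; done Apr 12, 2021, which is between those dates.
Step 3: the window is 8–38 days after May 12, 2021 (end of the 30-day hold period, which began when the protest is served on the awardee on Apr 12, 2021), so May 20, 2021 through Jun 19, 2021; done Jun 18, 2021, which is between those dates.
Step 4: the earliest permitted date is 21 days after Jul 13, 2021 (end of the 25-day review period, which began when the protest bond is posted on Jun 18, 2021), i.e. Aug 3, 2021; done Aug 16, 2021 — permitted.
Step 5: 30 days after Sep 17, 2021 (end of the 32-day response period, which began when the statement of grounds is filed on Aug 16, 2021) is Oct 17, 2021; Sep 18, 2021 is within that limit.
Step 6: the window is 18–48 days after Oct 6, 2021 (end of the 18-day waiting period, which began when the procurement file is requested on Sep 18, 2021), so Oct 24, 2021 through Nov 23, 2021; done Oct 17, 2021 — 7 days before the window opened.
Later steps need not be reached.

No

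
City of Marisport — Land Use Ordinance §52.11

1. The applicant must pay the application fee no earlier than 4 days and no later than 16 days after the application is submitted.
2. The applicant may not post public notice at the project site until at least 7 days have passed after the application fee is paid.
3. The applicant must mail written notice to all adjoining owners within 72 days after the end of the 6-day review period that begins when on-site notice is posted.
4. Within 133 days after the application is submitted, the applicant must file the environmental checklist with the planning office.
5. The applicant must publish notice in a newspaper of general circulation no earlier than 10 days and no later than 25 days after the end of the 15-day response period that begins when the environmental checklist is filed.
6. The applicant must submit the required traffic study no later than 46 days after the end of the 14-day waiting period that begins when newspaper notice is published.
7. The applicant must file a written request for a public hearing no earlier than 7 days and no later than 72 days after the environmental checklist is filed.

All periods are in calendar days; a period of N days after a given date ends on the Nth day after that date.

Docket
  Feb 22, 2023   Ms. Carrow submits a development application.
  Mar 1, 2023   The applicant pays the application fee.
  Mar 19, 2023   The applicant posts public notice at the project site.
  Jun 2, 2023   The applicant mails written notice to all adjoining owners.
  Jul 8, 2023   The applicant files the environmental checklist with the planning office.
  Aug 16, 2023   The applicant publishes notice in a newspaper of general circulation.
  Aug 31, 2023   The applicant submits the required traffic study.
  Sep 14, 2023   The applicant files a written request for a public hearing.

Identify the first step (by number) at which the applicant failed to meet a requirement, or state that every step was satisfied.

Step 4

Step 1 — 4 and 16 days from Feb 22, 2023 (when the application is submitted) are Feb 26, 2023 and Mar 10, 2023 respectively; done Mar 1, 2023 — within the window.
Step 2 — must wait 7 days from Mar 1, 2023 (when the application fee is paid), so not before Mar 8, 2023; done Mar 19, 2023, after the minimum wait.
Step 3 — counting 72 days from Mar 25, 2023 (end of the 6-day review period, which began when on-site notice is posted on Mar 19, 2023) gives a deadline of Jun 5, 2023; Jun 2, 2023 is within that limit.
Step 4 — counting 133 days from Feb 22, 2023 (when the application is submitted) gives a deadline of Jul 5, 2023; done Jul 8, 2023 — 3 days late.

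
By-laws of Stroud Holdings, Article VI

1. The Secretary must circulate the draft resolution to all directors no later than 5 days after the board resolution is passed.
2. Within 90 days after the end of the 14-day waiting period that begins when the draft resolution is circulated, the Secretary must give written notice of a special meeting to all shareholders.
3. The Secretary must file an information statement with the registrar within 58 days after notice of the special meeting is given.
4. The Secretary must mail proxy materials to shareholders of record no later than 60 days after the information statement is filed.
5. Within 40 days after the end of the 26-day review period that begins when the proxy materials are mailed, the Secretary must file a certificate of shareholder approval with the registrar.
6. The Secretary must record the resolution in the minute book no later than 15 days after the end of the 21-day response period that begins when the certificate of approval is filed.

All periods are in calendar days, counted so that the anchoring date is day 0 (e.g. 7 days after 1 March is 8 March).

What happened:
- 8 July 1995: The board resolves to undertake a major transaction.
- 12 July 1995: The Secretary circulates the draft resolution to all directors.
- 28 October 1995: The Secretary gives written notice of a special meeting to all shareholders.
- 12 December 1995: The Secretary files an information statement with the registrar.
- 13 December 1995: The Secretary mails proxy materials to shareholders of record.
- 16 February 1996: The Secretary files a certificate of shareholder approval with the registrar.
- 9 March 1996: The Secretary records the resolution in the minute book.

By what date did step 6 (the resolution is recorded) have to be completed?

23 March 1996

The certificate of approval is filed on 16 February 1996; the 21-day response period therefore ends 8 March 1996, and step 6 runs from that date. 15 days after 8 March 1996 is 23 March 1996.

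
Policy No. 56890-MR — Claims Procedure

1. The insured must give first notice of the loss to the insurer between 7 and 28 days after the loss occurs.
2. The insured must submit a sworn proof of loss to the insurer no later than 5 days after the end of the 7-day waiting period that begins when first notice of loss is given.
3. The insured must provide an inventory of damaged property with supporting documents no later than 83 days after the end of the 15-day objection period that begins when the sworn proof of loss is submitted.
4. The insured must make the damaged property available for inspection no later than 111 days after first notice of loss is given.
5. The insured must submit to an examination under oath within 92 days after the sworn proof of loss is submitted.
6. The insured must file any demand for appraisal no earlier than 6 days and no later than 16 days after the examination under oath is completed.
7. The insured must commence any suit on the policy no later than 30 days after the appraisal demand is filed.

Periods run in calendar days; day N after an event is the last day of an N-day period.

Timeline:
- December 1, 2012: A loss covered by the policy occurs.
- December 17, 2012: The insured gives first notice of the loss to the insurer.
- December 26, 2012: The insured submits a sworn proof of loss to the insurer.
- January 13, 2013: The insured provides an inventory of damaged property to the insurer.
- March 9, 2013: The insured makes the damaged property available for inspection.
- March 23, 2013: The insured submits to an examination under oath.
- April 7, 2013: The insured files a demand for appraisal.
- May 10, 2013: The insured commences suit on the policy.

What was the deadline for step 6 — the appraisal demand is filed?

Step 6 runs from March 23, 2013, when the examination under oath is completed. The window is 6–16 days after March 23, 2013; it closes on April 8, 2013.

April 8, 2013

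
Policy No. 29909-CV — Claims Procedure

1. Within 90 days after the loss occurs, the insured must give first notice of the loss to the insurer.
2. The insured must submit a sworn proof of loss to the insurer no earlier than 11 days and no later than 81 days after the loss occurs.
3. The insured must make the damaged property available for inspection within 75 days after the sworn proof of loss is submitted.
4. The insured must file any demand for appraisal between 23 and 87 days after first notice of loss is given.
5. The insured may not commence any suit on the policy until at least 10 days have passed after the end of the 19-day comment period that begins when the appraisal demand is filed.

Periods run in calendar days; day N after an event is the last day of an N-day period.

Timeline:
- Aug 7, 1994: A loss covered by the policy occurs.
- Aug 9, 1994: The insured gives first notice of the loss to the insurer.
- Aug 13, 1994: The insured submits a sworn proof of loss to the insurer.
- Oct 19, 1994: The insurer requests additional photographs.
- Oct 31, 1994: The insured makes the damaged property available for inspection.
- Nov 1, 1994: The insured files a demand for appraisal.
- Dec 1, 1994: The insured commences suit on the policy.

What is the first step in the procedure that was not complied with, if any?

(1) due by Aug 7, 1994 + 90 days = Nov 5, 1994; completed Aug 9, 1994, before the deadline.
(2) the permitted window runs from Aug 7, 1994 + 11 = Aug 18, 1994 to Aug 7, 1994 + 81 = Oct 27, 1994; Aug 13, 1994 is 5 days too early.
That is the first point of non-compliance.

Step 2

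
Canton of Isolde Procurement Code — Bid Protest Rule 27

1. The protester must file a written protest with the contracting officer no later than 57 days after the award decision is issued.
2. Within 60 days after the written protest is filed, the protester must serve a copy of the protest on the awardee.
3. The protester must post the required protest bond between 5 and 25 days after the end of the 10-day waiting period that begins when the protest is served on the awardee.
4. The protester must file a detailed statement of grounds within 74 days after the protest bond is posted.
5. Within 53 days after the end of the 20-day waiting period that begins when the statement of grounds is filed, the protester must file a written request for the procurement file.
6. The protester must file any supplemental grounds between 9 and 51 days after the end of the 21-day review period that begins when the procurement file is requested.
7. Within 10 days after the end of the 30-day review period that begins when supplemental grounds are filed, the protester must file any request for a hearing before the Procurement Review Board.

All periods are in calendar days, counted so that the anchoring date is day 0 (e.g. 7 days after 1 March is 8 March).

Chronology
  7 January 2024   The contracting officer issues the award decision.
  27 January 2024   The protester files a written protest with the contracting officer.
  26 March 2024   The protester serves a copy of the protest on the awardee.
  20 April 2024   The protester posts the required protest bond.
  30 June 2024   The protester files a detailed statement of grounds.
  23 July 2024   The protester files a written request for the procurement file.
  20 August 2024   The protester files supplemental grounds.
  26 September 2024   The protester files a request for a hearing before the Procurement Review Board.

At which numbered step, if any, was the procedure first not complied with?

Step 6

Step 1: 57 days after 7 January 2024 (when the award decision is issued) is 4 March 2024; completed 27 January 2024, before the deadline.
Step 2: 60 days after 27 January 2024 (when the written protest is filed) is 27 March 2024; done 26 March 2024 — timely.
Step 3: the window is 5–25 days after 5 April 2024 (end of the 10-day waiting period, which began when the protest is served on the awardee on 26 March 2024), so 10 April 2024 through 30 April 2024; done 20 April 2024 — within the window.
Step 4: 74 days after 20 April 2024 (when the protest bond is posted) is 3 July 2024; done 30 June 2024 — timely.
Step 5: 53 days after 20 July 2024 (end of the 20-day waiting period, which began when the statement of grounds is filed on 30 June 2024) is 11 September 2024; completed 23 July 2024, before the deadline.
Step 6: the window is 9–51 days after 13 August 2024 (end of the 21-day review period, which began when the procurement file is requested on 23 July 2024), so 22 August 2024 through 3 October 2024; 20 August 2024 is 2 days too early.
Later steps need not be reached.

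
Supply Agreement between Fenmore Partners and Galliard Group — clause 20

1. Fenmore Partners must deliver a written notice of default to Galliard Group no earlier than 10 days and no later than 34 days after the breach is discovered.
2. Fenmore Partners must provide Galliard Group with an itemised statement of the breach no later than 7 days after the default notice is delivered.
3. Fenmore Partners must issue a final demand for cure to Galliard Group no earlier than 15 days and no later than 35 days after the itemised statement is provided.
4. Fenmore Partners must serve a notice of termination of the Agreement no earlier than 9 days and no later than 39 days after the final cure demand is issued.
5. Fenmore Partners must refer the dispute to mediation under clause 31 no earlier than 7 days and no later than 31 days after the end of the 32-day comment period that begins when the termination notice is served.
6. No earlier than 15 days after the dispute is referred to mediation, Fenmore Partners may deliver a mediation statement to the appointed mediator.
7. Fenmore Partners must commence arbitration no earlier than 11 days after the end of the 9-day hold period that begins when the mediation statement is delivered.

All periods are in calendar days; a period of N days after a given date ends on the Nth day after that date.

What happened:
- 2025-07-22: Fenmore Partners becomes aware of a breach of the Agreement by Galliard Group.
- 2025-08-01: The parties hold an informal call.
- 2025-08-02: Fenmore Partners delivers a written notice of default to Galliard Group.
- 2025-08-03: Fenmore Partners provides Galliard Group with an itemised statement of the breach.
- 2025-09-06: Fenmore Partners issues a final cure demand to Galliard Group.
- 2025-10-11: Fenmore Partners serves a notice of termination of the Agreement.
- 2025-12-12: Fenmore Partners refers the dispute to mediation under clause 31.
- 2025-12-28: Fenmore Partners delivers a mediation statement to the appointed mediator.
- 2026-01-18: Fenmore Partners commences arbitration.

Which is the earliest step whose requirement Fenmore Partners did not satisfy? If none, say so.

(1) the permitted window runs from 2025-07-22 + 10 = 2025-08-01 to 2025-07-22 + 34 = 2025-08-25; done 2025-08-02 — within the window.
(2) due by 2025-08-02 + 7 days = 2025-08-09; completed 2025-08-03, before the deadline.
(3) the permitted window runs from 2025-08-03 + 15 = 2025-08-18 to 2025-08-03 + 35 = 2025-09-07; done 2025-09-06, which is between those dates.
(4) the permitted window runs from 2025-09-06 + 9 = 2025-09-15 to 2025-09-06 + 39 = 2025-10-15; 2025-10-11 falls inside that range.
(5) the permitted window runs from 2025-11-12 + 7 = 2025-11-19 to 2025-11-12 + 31 = 2025-12-13; 2025-12-12 falls inside that range.
(6) permitted from 2025-12-12 + 15 days = 2025-12-27 onward; done 2025-12-28, after the minimum wait.
(7) permitted from 2026-01-06 + 11 days = 2026-01-17 onward; done 2026-01-18 — permitted.

None — every step was satisfied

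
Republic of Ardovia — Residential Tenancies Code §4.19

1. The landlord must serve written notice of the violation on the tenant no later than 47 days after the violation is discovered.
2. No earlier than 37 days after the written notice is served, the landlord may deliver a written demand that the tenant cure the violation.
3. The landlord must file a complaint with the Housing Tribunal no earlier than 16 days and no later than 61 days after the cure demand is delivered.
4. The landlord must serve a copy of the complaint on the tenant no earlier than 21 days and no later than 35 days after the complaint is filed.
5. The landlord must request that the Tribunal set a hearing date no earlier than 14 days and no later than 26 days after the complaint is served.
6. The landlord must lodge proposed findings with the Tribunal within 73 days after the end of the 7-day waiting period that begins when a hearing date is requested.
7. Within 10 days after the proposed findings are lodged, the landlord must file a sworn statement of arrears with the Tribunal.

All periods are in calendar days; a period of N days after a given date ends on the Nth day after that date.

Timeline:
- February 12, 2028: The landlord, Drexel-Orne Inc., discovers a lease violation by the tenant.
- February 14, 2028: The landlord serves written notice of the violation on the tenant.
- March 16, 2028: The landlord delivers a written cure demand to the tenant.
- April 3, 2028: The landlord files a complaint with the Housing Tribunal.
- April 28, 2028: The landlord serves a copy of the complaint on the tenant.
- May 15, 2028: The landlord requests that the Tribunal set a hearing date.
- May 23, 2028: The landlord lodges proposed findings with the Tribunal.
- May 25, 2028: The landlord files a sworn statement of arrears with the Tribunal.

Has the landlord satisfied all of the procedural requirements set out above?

Step 1: 47 days after February 12, 2028 (when the violation is discovered) is March 30, 2028; February 14, 2028 is within that limit.
Step 2: the earliest permitted date is 37 days after February 14, 2028 (when the written notice is served), i.e. March 22, 2028; done March 16, 2028 — 6 days too early.
The analysis stops there.

No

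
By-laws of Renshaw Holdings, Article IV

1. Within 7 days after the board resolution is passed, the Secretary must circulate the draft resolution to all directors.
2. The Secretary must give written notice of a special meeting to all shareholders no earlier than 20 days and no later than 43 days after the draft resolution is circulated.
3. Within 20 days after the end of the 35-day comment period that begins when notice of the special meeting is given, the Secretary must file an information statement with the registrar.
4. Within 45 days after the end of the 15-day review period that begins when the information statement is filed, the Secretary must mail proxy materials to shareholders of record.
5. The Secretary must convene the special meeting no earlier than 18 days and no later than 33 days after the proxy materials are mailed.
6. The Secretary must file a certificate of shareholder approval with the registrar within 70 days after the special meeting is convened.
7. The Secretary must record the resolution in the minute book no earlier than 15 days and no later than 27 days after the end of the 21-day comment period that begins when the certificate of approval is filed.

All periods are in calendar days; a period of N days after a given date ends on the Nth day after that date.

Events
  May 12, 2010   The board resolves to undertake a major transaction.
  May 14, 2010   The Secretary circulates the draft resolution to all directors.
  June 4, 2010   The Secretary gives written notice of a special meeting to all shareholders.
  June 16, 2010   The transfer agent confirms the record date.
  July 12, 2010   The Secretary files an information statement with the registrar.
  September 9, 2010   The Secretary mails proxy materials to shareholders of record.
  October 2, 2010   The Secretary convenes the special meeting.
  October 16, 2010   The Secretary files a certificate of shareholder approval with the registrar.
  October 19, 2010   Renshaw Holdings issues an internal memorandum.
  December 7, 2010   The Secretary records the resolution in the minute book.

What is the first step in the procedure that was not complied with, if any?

Step 1 — counting 7 days from May 12, 2010 (when the board resolution is passed) gives a deadline of May 19, 2010; done May 14, 2010 — timely.
Step 2 — 20 and 43 days from May 14, 2010 (when the draft resolution is circulated) are June 3, 2010 and June 26, 2010 respectively; done June 4, 2010, which is between those dates.
Step 3 — counting 20 days from July 9, 2010 (end of the 35-day comment period, which began when notice of the special meeting is given on June 4, 2010) gives a deadline of July 29, 2010; done July 12, 2010 — timely.
Step 4 — counting 45 days from July 27, 2010 (end of the 15-day review period, which began when the information statement is filed on July 12, 2010) gives a deadline of September 10, 2010; done September 9, 2010 — timely.
Step 5 — 18 and 33 days from September 9, 2010 (when the proxy materials are mailed) are September 27, 2010 and October 12, 2010 respectively; done October 2, 2010 — within the window.
Step 6 — counting 70 days from October 2, 2010 (when the special meeting is convened) gives a deadline of December 11, 2010; October 16, 2010 is within that limit.
Step 7 — 15 and 27 days from November 6, 2010 (end of the 21-day comment period, which began when the certificate of approval is filed on October 16, 2010) are November 21, 2010 and December 3, 2010 respectively; done December 7, 2010 — 4 days after the window closed.
Later steps need not be reached.

Step 7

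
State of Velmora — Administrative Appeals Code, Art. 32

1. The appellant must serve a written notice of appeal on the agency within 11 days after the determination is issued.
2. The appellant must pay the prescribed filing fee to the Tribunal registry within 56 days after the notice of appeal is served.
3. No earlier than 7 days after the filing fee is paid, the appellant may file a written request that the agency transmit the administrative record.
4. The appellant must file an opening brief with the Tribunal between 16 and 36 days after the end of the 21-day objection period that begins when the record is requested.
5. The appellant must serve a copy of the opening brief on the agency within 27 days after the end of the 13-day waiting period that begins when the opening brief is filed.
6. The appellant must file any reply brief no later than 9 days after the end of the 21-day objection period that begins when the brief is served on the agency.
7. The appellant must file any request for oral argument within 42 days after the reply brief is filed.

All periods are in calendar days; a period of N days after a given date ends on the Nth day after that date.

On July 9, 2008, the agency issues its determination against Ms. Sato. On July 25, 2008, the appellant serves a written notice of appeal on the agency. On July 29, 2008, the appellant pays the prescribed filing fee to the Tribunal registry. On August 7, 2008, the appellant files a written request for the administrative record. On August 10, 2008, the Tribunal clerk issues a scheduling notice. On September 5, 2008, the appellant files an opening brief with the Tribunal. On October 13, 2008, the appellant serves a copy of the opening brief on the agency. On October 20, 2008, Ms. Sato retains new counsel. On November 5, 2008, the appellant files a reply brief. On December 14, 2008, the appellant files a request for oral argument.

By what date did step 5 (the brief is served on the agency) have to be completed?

October 15, 2008

The opening brief is filed on September 5, 2008; the 13-day waiting period therefore ends September 18, 2008, and step 5 runs from that date. 27 days after September 18, 2008 is October 15, 2008.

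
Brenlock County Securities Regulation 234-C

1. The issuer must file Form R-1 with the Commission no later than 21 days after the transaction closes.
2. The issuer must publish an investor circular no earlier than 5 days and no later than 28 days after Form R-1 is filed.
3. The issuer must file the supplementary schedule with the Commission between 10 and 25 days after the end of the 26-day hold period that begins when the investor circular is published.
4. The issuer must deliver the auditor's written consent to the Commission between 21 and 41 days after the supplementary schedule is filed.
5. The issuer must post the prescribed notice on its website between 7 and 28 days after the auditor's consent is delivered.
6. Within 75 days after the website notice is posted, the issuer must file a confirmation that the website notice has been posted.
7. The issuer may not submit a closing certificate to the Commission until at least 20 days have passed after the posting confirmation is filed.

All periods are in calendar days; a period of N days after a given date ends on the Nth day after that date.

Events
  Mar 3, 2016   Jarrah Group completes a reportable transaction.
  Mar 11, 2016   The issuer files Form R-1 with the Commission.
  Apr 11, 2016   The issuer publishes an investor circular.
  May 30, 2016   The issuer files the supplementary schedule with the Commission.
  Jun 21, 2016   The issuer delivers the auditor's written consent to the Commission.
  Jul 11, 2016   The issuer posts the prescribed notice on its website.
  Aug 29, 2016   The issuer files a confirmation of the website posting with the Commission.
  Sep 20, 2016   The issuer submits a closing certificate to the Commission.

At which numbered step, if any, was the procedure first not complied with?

(1) due by Mar 3, 2016 + 21 days = Mar 24, 2016; done Mar 11, 2016 — timely.
(2) the permitted window runs from Mar 11, 2016 + 5 = Mar 16, 2016 to Mar 11, 2016 + 28 = Apr 8, 2016; done Apr 11, 2016 — 3 days after the window closed.

Step 2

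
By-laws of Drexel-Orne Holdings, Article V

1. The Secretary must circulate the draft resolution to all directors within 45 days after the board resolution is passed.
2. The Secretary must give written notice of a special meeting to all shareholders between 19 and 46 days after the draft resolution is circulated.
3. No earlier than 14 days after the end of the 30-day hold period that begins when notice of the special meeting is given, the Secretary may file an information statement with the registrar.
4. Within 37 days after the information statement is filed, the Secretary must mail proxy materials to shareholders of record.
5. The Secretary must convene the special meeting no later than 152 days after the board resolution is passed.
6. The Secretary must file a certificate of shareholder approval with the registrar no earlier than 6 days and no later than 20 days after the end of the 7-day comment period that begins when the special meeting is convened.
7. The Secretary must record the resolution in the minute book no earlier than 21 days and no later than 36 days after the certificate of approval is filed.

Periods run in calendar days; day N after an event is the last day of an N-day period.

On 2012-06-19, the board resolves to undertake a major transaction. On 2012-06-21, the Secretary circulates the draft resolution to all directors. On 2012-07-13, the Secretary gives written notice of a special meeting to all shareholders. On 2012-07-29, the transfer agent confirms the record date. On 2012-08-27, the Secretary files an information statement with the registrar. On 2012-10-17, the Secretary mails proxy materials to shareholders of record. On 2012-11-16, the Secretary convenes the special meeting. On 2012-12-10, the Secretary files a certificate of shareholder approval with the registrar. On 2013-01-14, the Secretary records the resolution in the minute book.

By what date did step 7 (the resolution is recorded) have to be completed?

Step 7 runs from 2012-12-10, when the certificate of approval is filed. The window is 21–36 days after 2012-12-10; it closes on 2013-01-15.

2013-01-15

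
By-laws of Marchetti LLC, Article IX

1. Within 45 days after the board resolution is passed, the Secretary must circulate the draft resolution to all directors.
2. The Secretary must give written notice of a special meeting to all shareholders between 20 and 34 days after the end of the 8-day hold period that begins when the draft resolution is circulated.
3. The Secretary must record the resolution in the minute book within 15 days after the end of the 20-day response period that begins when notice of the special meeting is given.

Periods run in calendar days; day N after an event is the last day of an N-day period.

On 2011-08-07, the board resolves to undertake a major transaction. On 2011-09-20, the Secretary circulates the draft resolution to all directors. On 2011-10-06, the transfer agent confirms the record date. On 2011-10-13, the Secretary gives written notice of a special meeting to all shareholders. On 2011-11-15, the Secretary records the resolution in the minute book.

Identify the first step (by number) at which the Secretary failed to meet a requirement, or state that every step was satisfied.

Step 1: 45 days after 2011-08-07 (when the board resolution is passed) is 2011-09-21; 2011-09-20 is within that limit.
Step 2: the window is 20–34 days after 2011-09-28 (end of the 8-day hold period, which began when the draft resolution is circulated on 2011-09-20), so 2011-10-18 through 2011-11-01; done 2011-10-13 — 5 days before the window opened.

Step 2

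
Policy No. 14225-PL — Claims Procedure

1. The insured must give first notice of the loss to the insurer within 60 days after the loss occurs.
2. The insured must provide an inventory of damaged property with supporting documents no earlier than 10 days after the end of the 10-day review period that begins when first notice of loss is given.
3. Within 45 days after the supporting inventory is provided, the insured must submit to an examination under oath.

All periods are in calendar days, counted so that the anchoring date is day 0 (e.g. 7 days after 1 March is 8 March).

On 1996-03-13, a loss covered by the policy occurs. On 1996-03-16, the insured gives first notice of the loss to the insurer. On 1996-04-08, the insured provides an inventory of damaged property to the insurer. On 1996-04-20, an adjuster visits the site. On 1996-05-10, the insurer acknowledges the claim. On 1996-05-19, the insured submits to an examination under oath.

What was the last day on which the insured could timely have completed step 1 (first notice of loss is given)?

Step 1 runs from 1996-03-13, when the loss occurs. 60 days after 1996-03-13 is 1996-05-12.

1996-05-12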